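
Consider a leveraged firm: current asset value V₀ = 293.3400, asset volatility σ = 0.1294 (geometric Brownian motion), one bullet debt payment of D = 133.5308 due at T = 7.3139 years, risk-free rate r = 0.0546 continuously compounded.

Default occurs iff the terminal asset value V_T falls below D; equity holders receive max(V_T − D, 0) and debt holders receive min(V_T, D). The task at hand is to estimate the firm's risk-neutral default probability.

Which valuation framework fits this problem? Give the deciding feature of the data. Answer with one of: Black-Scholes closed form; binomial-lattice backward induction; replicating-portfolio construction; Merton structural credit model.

framework: Merton structural credit model

Key observation: the data describe a firm's assets (V₀ = 293.3400, GBM) and a single zero-coupon debt of face 133.5308, so credit quantities follow from equity-as-call in the structural model.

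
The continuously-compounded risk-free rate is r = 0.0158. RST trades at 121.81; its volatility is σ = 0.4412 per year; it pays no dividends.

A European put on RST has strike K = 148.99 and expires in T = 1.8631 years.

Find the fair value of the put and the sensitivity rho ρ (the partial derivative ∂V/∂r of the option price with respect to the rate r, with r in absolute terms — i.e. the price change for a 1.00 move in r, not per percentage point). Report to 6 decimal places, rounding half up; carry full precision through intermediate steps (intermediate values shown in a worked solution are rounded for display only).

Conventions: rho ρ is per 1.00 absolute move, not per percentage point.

σ√T = 0.4412·√1.8631 = 0.602218
d₁ = (ln(S/K) + (r+σ²/2)T) / (σ√T) = (ln(121.81/148.99) + (0.0158+0.4412²/2)·1.8631) / 0.602218 = (-0.201417 + 0.210770) / 0.602218 = 0.015532
d₂ = d₁ − σ√T = 0.015532 − 0.602218 = -0.586686
e^{−rT} = 0.970992
N(−d₁) = 0.493804,  N(−d₂) = 0.721293
Put price V = K·e^{−rT}·N(−d₂) − S·N(−d₁) = 104.348061 − 60.150272 = 44.197789
ρ = −K·T·e^{−rT}·N(−d₂) = -194.410872

price = 44.197789
ρ = -194.410872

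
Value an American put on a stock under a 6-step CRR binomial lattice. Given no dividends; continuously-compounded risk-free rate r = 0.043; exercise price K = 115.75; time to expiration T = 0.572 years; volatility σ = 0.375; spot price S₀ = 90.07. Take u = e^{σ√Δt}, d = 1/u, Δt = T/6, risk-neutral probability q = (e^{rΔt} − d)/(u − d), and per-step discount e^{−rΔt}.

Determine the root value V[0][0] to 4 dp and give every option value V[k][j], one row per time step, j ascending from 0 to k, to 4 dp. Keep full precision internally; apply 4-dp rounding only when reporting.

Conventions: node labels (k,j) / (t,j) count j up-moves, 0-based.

price = 27.1657
tree:
27.1657
35.5277 18.6484
44.2987 26.3463 10.7539
52.1107 35.5277 16.9651 4.3481
59.0686 44.2987 25.6800 7.9928 0.5728
65.2658 52.1107 35.5277 14.6235 1.1250 0.0000
70.7854 59.0686 44.2987 25.6800 2.2097 0.0000 0.0000

params: Δt=0.09533 u=1.12275 d=0.89067 q=0.48879 e^(-rΔt)=0.99591
t_6 payoffs: 70.7854 59.0686 44.2987 25.6800 2.2097 0.0000 0.0000
k=5: node(5,0) S=50.4842 payoff=65.2658 vs cont=64.7923 → 65.2658 [stop]  node(5,1) S=63.6393 payoff=52.1107 vs cont=51.6372 → 52.1107 [stop]  node(5,2) S=80.2223 payoff=35.5277 vs cont=35.0542 → 35.5277 [stop]  node(5,3) S=101.1265 payoff=14.6235 vs cont=14.1499 → 14.6235 [stop]  node(5,4) S=127.4779 payoff=0.0000 vs cont=1.1250 → 1.1250 [wait]  node(5,5) S=160.6959 payoff=0.0000 vs cont=0.0000 → 0.0000 [wait]
k=4: node(4,0) S=56.6814 payoff=59.0686 vs cont=58.5951 → 59.0686 [stop]  node(4,1) S=71.4513 payoff=44.2987 vs cont=43.8252 → 44.2987 [stop]  node(4,2) S=90.0700 payoff=25.6800 vs cont=25.2065 → 25.6800 [stop]  node(4,3) S=113.5403 payoff=2.2097 vs cont=7.9928 → 7.9928 [wait]  node(4,4) S=143.1265 payoff=0.0000 vs cont=0.5728 → 0.5728 [wait]
k=3: node(3,0) S=63.6393 payoff=52.1107 vs cont=51.6372 → 52.1107 [stop]  node(3,1) S=80.2223 payoff=35.5277 vs cont=35.0542 → 35.5277 [stop]  node(3,2) S=101.1265 payoff=14.6235 vs cont=16.9651 → 16.9651 [wait]  node(3,3) S=127.4779 payoff=0.0000 vs cont=4.3481 → 4.3481 [wait]
k=2: node(2,0) S=71.4513 payoff=44.2987 vs cont=43.8252 → 44.2987 [stop]  node(2,1) S=90.0700 payoff=25.6800 vs cont=26.3463 → 26.3463 [wait]  node(2,2) S=113.5403 payoff=2.2097 vs cont=10.7539 → 10.7539 [wait]
k=1: node(1,0) S=80.2223 payoff=35.5277 vs cont=35.3785 → 35.5277 [stop]  node(1,1) S=101.1265 payoff=14.6235 vs cont=18.6484 → 18.6484 [wait]
k=0: node(0,0) S=90.0700 payoff=25.6800 vs cont=27.1657 → 27.1657 [wait]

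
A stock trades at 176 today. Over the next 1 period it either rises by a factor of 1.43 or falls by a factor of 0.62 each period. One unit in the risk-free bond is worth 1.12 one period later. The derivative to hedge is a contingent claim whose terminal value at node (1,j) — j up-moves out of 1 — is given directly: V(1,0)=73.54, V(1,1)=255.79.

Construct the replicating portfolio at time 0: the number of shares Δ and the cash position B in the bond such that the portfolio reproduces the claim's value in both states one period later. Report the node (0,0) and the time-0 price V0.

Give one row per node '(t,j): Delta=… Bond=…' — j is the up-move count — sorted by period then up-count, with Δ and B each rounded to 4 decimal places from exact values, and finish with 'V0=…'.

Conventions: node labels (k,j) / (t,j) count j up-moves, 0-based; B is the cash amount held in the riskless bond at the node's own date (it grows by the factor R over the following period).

(0,0): Delta=1.2784 Bond=-58.8929
V0=166.1071

Arbitrage-free pricing uses the up-move probability p* = (R−d)/(u−d) = 0.6173, discounting each step at R = 1.12.
Terminal payoffs: V(1,0)=73.5400, V(1,1)=255.7900
(0,0): S=176.0000. Δ = (V_up−V_dn)/(S_up−S_dn) = (255.7900−73.5400)/(251.6800−109.1200) = 1.2784. V = [p*·255.7900 + (1−p*)·73.5400]/1.12 = 166.1071. B = V − Δ·S = -58.8929.
Sanity check at the root: Δ(0,0)·S0 + B(0,0) reproduces V0 = 166.1071.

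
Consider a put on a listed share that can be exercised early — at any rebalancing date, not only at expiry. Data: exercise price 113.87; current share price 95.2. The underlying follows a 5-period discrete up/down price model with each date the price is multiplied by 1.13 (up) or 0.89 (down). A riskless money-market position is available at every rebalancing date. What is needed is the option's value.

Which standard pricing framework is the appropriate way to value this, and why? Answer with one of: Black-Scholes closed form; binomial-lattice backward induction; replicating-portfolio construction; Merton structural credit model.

Key observation: the put (strike 113.87 on spot 95.2) is American-style on a 5-step discrete price model, so the early-exercise decision at every node requires stepwise backward valuation — a closed form cannot price the exercise right.

framework: binomial-lattice backward induction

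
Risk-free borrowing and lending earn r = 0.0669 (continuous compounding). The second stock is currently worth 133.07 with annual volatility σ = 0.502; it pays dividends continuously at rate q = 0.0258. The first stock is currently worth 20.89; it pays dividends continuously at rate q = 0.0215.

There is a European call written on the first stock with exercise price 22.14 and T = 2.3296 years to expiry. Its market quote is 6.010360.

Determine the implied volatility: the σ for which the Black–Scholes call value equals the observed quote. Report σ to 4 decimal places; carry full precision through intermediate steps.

At σ = 0.4790 the Black–Scholes value reproduces the quote:
σ√T = 0.479·√2.3296 = 0.731099
d₁ = (ln(S/K) + (r−q+σ²/2)T) / (σ√T) = (ln(20.89/22.14) + (0.0669−0.0215+0.479²/2)·2.3296) / 0.731099 = (-0.058115 + 0.373017) / 0.731099 = 0.430723
d₂ = d₁ − σ√T = 0.430723 − 0.731099 = -0.300376
e^{−rT} = 0.855687
e^{−qT} = 0.951147
N(d₁) = 0.666665,  N(d₂) = 0.381945
V = S·e^{−qT}·N(d₁) − K·e^{−rT}·N(d₂) = 13.246282 − 7.235922 = 6.010360 (the observed quote) — the price is monotone increasing in volatility, hence this σ is the only solution

sigma = 0.4790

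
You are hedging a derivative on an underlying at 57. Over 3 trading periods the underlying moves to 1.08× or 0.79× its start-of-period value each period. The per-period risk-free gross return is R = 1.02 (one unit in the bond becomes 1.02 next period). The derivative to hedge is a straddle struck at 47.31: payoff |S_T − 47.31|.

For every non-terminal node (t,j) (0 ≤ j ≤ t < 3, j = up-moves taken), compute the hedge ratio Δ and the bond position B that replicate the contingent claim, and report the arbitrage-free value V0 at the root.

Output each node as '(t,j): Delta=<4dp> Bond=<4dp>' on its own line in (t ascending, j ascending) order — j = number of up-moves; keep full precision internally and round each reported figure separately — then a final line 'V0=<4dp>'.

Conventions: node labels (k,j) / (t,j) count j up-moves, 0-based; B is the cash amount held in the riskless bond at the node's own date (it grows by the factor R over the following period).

(0,0): Delta=0.6093 Bond=-20.2865
(1,0): Delta=-0.3792 Bond=23.8220
(1,1): Delta=0.7980 Bond=-32.3046
(2,0): Delta=-1.0000 Bond=46.3824
(2,1): Delta=-0.2607 Bond=18.5374
(2,2): Delta=1.0000 Bond=-46.3824
V0=14.4458

Arbitrage-free pricing uses the up-move probability p* = (R−d)/(u−d) = 0.7931, discounting each step at R = 1.02.
At maturity the claim pays: V(3,0)=19.2068, V(3,1)=8.8904, V(3,2)=5.2130, V(3,3)=24.4936
(2,0): S=35.5737. Δ = (V_up−V_dn)/(S_up−S_dn) = (8.8904−19.2068)/(38.4196−28.1032) = -1.0000. V = [p*·8.8904 + (1−p*)·19.2068]/1.02 = 10.8087. B = V − Δ·S = 46.3824.
(2,1): S=48.6324. Δ = (V_up−V_dn)/(S_up−S_dn) = (5.2130−8.8904)/(52.5230−38.4196) = -0.2607. V = [p*·5.2130 + (1−p*)·8.8904]/1.02 = 5.8567. B = V − Δ·S = 18.5374.
(2,2): S=66.4848. Δ = (V_up−V_dn)/(S_up−S_dn) = (24.4936−5.2130)/(71.8036−52.5230) = 1.0000. V = [p*·24.4936 + (1−p*)·5.2130]/1.02 = 20.1024. B = V − Δ·S = -46.3824.
(1,0): S=45.0300. Δ = (V_up−V_dn)/(S_up−S_dn) = (5.8567−10.8087)/(48.6324−35.5737) = -0.3792. V = [p*·5.8567 + (1−p*)·10.8087]/1.02 = 6.7463. B = V − Δ·S = 23.8220.
(1,1): S=61.5600. Δ = (V_up−V_dn)/(S_up−S_dn) = (20.1024−5.8567)/(66.4848−48.6324) = 0.7980. V = [p*·20.1024 + (1−p*)·5.8567]/1.02 = 16.8187. B = V − Δ·S = -32.3046.
(0,0): S=57.0000. Δ = (V_up−V_dn)/(S_up−S_dn) = (16.8187−6.7463)/(61.5600−45.0300) = 0.6093. V = [p*·16.8187 + (1−p*)·6.7463]/1.02 = 14.4458. B = V − Δ·S = -20.2865.
Check: Δ(0,0)·S0 + B(0,0) = 14.4458 = V0.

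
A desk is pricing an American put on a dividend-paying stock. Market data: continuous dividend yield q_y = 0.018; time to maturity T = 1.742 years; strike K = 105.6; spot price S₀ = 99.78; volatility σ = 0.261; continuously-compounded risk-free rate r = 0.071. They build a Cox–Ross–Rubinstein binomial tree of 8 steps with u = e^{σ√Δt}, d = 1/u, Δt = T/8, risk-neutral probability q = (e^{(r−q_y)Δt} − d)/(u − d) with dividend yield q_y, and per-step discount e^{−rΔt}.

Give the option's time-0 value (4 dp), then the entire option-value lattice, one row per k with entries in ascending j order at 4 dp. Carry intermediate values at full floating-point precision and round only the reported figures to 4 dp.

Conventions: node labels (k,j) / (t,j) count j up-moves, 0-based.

Δt=0.21775  u=1.12952  d=0.88533  q=0.51713  discount=0.98466
step 8 (expiry): payoffs max(K−S,0) = 67.9388 57.5513 44.2988 27.3911 5.8200 0.0000 0.0000 0.0000 0.0000
k=7: (k=7,j=0): S=42.5390, K−S=63.0610, hold=61.6073 ⇒ V=63.0610 exercise | (k=7,j=1): S=54.2719, K−S=51.3281, hold=49.9204 ⇒ V=51.3281 exercise | (k=7,j=2): S=69.2409, K−S=36.3591, hold=35.0100 ⇒ V=36.3591 exercise | (k=7,j=3): S=88.3385, K−S=17.2615, hold=15.9871 ⇒ V=17.2615 exercise | (k=7,j=4): S=112.7034, K−S=0.0000, hold=2.7672 ⇒ V=2.7672 continue | (k=7,j=5): S=143.7886, K−S=0.0000, hold=0.0000 ⇒ V=0.0000 continue | (k=7,j=6): S=183.4476, K−S=0.0000, hold=0.0000 ⇒ V=0.0000 continue | (k=7,j=7): S=234.0450, K−S=0.0000, hold=0.0000 ⇒ V=0.0000 continue
k=6: (k=6,j=0): S=48.0487, K−S=57.5513, hold=56.1192 ⇒ V=57.5513 exercise | (k=6,j=1): S=61.3012, K−S=44.2988, hold=42.9186 ⇒ V=44.2988 exercise | (k=6,j=2): S=78.2089, K−S=27.3911, hold=26.0770 ⇒ V=27.3911 exercise | (k=6,j=3): S=99.7800, K−S=5.8200, hold=9.6163 ⇒ V=9.6163 continue | (k=6,j=4): S=127.3007, K−S=0.0000, hold=1.3157 ⇒ V=1.3157 continue | (k=6,j=5): S=162.4121, K−S=0.0000, hold=0.0000 ⇒ V=0.0000 continue | (k=6,j=6): S=207.2076, K−S=0.0000, hold=0.0000 ⇒ V=0.0000 continue
k=5: (k=5,j=0): S=54.2719, K−S=51.3281, hold=49.9204 ⇒ V=51.3281 exercise | (k=5,j=1): S=69.2409, K−S=36.3591, hold=35.0100 ⇒ V=36.3591 exercise | (k=5,j=2): S=88.3385, K−S=17.2615, hold=17.9201 ⇒ V=17.9201 continue | (k=5,j=3): S=112.7034, K−S=0.0000, hold=5.2422 ⇒ V=5.2422 continue | (k=5,j=4): S=143.7886, K−S=0.0000, hold=0.6256 ⇒ V=0.6256 continue | (k=5,j=5): S=183.4476, K−S=0.0000, hold=0.0000 ⇒ V=0.0000 continue
k=4: (k=4,j=0): S=61.3012, K−S=44.2988, hold=42.9186 ⇒ V=44.2988 exercise | (k=4,j=1): S=78.2089, K−S=27.3911, hold=26.4123 ⇒ V=27.3911 exercise | (k=4,j=2): S=99.7800, K−S=5.8200, hold=11.1897 ⇒ V=11.1897 continue | (k=4,j=3): S=127.3007, K−S=0.0000, hold=2.8110 ⇒ V=2.8110 continue | (k=4,j=4): S=162.4121, K−S=0.0000, hold=0.2974 ⇒ V=0.2974 continue
k=3: (k=3,j=0): S=69.2409, K−S=36.3591, hold=35.0100 ⇒ V=36.3591 exercise | (k=3,j=1): S=88.3385, K−S=17.2615, hold=18.7213 ⇒ V=18.7213 continue | (k=3,j=2): S=112.7034, K−S=0.0000, hold=6.7517 ⇒ V=6.7517 continue | (k=3,j=3): S=143.7886, K−S=0.0000, hold=1.4880 ⇒ V=1.4880 continue
k=2: (k=2,j=0): S=78.2089, K−S=27.3911, hold=26.8203 ⇒ V=27.3911 exercise | (k=2,j=1): S=99.7800, K−S=5.8200, hold=12.3393 ⇒ V=12.3393 continue | (k=2,j=2): S=127.3007, K−S=0.0000, hold=3.9679 ⇒ V=3.9679 continue
k=1: (k=1,j=0): S=88.3385, K−S=17.2615, hold=19.3066 ⇒ V=19.3066 continue | (k=1,j=1): S=112.7034, K−S=0.0000, hold=7.8873 ⇒ V=7.8873 continue
k=0: (k=0,j=0): S=99.7800, K−S=5.8200, hold=13.1958 ⇒ V=13.1958 continue

price = 13.1958
tree:
13.1958
19.3066 7.8873
27.3911 12.3393 3.9679
36.3591 18.7213 6.7517 1.4880
44.2988 27.3911 11.1897 2.8110 0.2974
51.3281 36.3591 17.9201 5.2422 0.6256 0.0000
57.5513 44.2988 27.3911 9.6163 1.3157 0.0000 0.0000
63.0610 51.3281 36.3591 17.2615 2.7672 0.0000 0.0000 0.0000
67.9388 57.5513 44.2988 27.3911 5.8200 0.0000 0.0000 0.0000 0.0000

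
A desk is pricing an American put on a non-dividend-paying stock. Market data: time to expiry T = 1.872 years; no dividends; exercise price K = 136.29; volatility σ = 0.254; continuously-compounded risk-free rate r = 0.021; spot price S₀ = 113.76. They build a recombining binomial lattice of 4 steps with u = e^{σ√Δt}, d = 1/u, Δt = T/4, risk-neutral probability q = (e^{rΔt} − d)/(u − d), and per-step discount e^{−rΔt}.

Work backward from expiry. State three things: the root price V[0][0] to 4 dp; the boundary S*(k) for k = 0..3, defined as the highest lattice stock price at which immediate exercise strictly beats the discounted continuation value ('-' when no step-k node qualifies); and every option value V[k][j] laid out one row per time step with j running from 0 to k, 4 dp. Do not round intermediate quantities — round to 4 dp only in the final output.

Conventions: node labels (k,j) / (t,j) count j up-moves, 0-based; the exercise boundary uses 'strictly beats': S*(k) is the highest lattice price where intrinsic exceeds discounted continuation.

Δt=0.46800  u=1.18977  d=0.84050  q=0.48495  discount=0.99022
step 4 (expiry): payoffs max(K−S,0) = 79.5182 55.9261 22.5300 0.0000 0.0000
step 3: (k=3,j=0): S=67.5456, K−S=68.7444, hold=67.4115 ⇒ V=68.7444 exercise | (k=3,j=1): S=95.6149, K−S=40.6751, hold=39.3422 ⇒ V=40.6751 exercise | (k=3,j=2): S=135.3486, K−S=0.9414, hold=11.4907 ⇒ V=11.4907 continue | (k=3,j=3): S=191.5941, K−S=0.0000, hold=0.0000 ⇒ V=0.0000 continue  boundary S*=95.6149
step 2: (k=2,j=0): S=80.3639, K−S=55.9261, hold=54.5932 ⇒ V=55.9261 exercise | (k=2,j=1): S=113.7600, K−S=22.5300, hold=26.2629 ⇒ V=26.2629 continue | (k=2,j=2): S=161.0341, K−S=0.0000, hold=5.8605 ⇒ V=5.8605 continue  boundary S*=80.3639
step 1: (k=1,j=0): S=95.6149, K−S=40.6751, hold=41.1348 ⇒ V=41.1348 continue | (k=1,j=1): S=135.3486, K−S=0.9414, hold=16.2088 ⇒ V=16.2088 continue  boundary S*=-
step 0: (k=0,j=0): S=113.7600, K−S=22.5300, hold=28.7630 ⇒ V=28.7630 continue  boundary S*=-

price = 28.7630
boundary = - - 80.3639 95.6149
tree:
28.7630
41.1348 16.2088
55.9261 26.2629 5.8605
68.7444 40.6751 11.4907 0.0000
79.5182 55.9261 22.5300 0.0000 0.0000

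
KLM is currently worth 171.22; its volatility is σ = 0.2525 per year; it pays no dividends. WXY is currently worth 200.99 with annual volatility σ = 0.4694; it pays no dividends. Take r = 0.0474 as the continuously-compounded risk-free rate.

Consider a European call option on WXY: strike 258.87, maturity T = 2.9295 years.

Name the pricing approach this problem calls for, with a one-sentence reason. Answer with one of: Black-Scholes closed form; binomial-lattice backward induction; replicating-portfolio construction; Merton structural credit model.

Key observation: the strike-258.87 call on WXY is European-exercise on a continuously-modelled lognormal underlying, so its value is a single closed-form evaluation.

framework: Black-Scholes closed form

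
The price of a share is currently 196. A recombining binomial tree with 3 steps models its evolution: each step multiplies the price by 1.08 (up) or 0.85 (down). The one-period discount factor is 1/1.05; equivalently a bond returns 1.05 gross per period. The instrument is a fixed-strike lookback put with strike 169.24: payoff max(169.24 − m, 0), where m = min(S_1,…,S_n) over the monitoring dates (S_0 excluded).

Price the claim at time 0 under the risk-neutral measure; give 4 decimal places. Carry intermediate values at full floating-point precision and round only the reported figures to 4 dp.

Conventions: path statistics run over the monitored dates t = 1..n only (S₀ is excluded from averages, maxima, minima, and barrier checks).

Risk-neutral up-probability p* = (R−d)/(u−d) = (1.05−0.85)/(1.08−0.85) = 0.8696; the claim prices as the p*-weighted sum of path payoffs discounted by R^3.
Enumerate all 2^3 = 8 price paths (U = up ×1.08, D = down ×0.85); each path with k up-moves has probability p*^k·(1−p*)^(3−k).
DDD: m=120.3685, payoff=48.8715, prob=0.002219
UDD: m=152.9388, payoff=16.3012, prob=0.014794
DUD: m=152.9388, payoff=16.3012, prob=0.014794
UUD: m=194.3222, payoff=0.0000, prob=0.098627
DDU: m=141.6100, payoff=27.6300, prob=0.014794
UDU: m=179.9280, payoff=0.0000, prob=0.098627
DUU: m=166.6000, payoff=2.6400, prob=0.098627
UUU: m=211.6800, payoff=0.0000, prob=0.657516
Price = Σ prob·payoff / R^3 = 1.259913 / 1.157625 = 1.0884

price = 1.0884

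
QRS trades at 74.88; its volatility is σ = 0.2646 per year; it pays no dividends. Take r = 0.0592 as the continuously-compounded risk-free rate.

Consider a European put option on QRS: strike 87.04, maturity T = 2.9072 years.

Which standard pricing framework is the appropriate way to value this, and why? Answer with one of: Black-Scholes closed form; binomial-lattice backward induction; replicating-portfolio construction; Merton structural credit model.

framework: Black-Scholes closed form

Key observation: with QRS following a GBM at constant σ and r, the European put struck at 87.04 prices in closed form — nothing here needs a stepwise model or a balance sheet.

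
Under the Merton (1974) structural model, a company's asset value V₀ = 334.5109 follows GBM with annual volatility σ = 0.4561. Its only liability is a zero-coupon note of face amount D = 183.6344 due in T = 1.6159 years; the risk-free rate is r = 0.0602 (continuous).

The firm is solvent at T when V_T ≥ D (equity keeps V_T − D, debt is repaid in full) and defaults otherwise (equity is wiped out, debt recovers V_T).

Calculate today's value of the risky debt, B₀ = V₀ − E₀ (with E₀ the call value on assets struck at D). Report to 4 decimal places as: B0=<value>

With assets at 334.5109 and a single debt payment of 183.6344 at 1.6159 years:
d₁ = [ln(V₀/D) + (r + σ²/2)T] / (σ√T)
   = [ln(334.5109/183.6344) + (0.0602 + 0.5·0.4561²)·1.6159] / (0.4561·√1.6159)
   = [0.599723 + 0.265353] / 0.579785 = 1.492061
d₂ = d₁ − σ√T = 1.492061 − 0.579785 = 0.912276
N(d₁) = 0.932158,  N(d₂) = 0.819188,  e^(−rT) = 0.907304
E₀ = V₀·N(d₁) − D·e^(−rT)·N(d₂)
   = 334.5109·0.932158 − 183.6344·0.907304·0.819188 = 175.330318
B₀ = V₀ − E₀ = 334.5109 − 175.330318 = 159.180582

B0=159.1806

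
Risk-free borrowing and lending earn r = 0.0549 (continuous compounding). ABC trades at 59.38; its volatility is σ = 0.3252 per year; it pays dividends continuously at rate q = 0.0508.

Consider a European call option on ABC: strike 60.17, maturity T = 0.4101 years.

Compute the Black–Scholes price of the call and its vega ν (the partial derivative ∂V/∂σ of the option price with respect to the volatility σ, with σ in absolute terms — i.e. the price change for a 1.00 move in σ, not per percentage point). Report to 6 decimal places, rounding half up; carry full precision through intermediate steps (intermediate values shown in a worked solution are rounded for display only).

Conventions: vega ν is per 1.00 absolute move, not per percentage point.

σ√T = 0.3252·√0.4101 = 0.208255
d₁ = (ln(S/K) + (r−q+σ²/2)T) / (σ√T) = (ln(59.38/60.17) + (0.0549−0.0508+0.3252²/2)·0.4101) / 0.208255 = (-0.013216 + 0.023366) / 0.208255 = 0.048739
d₂ = d₁ − σ√T = 0.048739 − 0.208255 = -0.159516
e^{−rT} = 0.977737
e^{−qT} = 0.979382
N(d₁) = 0.519436,  N(d₂) = 0.436631
Call price V = S·e^{−qT}·N(d₁) − K·e^{−rT}·N(d₂) = 30.208191 − 25.687195 = 4.520995
φ(d₁) = (1/√(2π))·e^{−d₁²/2} = 0.398469
ν = S·e^{−qT}·φ(d₁)·√T = 14.839922

price = 4.520995
ν = 14.839922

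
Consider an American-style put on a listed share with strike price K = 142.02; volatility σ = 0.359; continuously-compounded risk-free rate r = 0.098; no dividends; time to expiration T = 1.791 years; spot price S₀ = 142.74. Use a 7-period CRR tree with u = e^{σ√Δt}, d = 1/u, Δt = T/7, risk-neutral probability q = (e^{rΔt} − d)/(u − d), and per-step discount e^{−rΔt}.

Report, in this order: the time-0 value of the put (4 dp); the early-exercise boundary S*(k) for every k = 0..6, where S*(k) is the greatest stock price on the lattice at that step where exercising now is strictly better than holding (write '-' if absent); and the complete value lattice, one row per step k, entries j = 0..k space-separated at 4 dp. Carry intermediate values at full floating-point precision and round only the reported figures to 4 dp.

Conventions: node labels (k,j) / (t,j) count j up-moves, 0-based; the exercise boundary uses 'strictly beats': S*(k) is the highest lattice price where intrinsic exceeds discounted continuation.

params: Δt=0.25586 u=1.19912 d=0.83394 q=0.52426 e^(-rΔt)=0.97524
t_7 payoffs: 101.9795 84.4459 59.2345 22.9830 0.0000 0.0000 0.0000 0.0000
t_6: node(6,0) S=48.0135 payoff=94.0065 vs cont=90.4898 → 94.0065 [stop]  node(6,1) S=69.0384 payoff=72.9816 vs cont=69.4649 → 72.9816 [stop]  node(6,2) S=99.2700 payoff=42.7500 vs cont=39.2332 → 42.7500 [stop]  node(6,3) S=142.7400 payoff=0.0000 vs cont=10.6633 → 10.6633 [wait]  node(6,4) S=205.2453 payoff=0.0000 vs cont=0.0000 → 0.0000 [wait]  node(6,5) S=295.1214 payoff=0.0000 vs cont=0.0000 → 0.0000 [wait]  node(6,6) S=424.3540 payoff=0.0000 vs cont=0.0000 → 0.0000 [wait]  ⇒ S*(6)=99.2700
t_5: node(5,0) S=57.5741 payoff=84.4459 vs cont=80.9292 → 84.4459 [stop]  node(5,1) S=82.7855 payoff=59.2345 vs cont=55.7177 → 59.2345 [stop]  node(5,2) S=119.0370 payoff=22.9830 vs cont=25.2863 → 25.2863 [wait]  node(5,3) S=171.1628 payoff=0.0000 vs cont=4.9474 → 4.9474 [wait]  node(5,4) S=246.1144 payoff=0.0000 vs cont=0.0000 → 0.0000 [wait]  node(5,5) S=353.8869 payoff=0.0000 vs cont=0.0000 → 0.0000 [wait]  ⇒ S*(5)=82.7855
t_4: node(4,0) S=69.0384 payoff=72.9816 vs cont=69.4649 → 72.9816 [stop]  node(4,1) S=99.2700 payoff=42.7500 vs cont=40.4108 → 42.7500 [stop]  node(4,2) S=142.7400 payoff=0.0000 vs cont=14.2613 → 14.2613 [wait]  node(4,3) S=205.2453 payoff=0.0000 vs cont=2.2954 → 2.2954 [wait]  node(4,4) S=295.1214 payoff=0.0000 vs cont=0.0000 → 0.0000 [wait]  ⇒ S*(4)=99.2700
t_3: node(3,0) S=82.7855 payoff=59.2345 vs cont=55.7177 → 59.2345 [stop]  node(3,1) S=119.0370 payoff=22.9830 vs cont=27.1259 → 27.1259 [wait]  node(3,2) S=171.1628 payoff=0.0000 vs cont=7.7903 → 7.7903 [wait]  node(3,3) S=246.1144 payoff=0.0000 vs cont=1.0650 → 1.0650 [wait]  ⇒ S*(3)=82.7855
t_2: node(2,0) S=99.2700 payoff=42.7500 vs cont=41.3514 → 42.7500 [stop]  node(2,1) S=142.7400 payoff=0.0000 vs cont=16.5684 → 16.5684 [wait]  node(2,2) S=205.2453 payoff=0.0000 vs cont=4.1589 → 4.1589 [wait]  ⇒ S*(2)=99.2700
t_1: node(1,0) S=119.0370 payoff=22.9830 vs cont=28.3054 → 28.3054 [wait]  node(1,1) S=171.1628 payoff=0.0000 vs cont=9.8135 → 9.8135 [wait]  ⇒ S*(1)=-
t_0: node(0,0) S=142.7400 payoff=0.0000 vs cont=18.1500 → 18.1500 [wait]  ⇒ S*(0)=-

price = 18.1500
boundary = - - 99.2700 82.7855 99.2700 82.7855 99.2700
tree:
18.1500
28.3054 9.8135
42.7500 16.5684 4.1589
59.2345 27.1259 7.7903 1.0650
72.9816 42.7500 14.2613 2.2954 0.0000
84.4459 59.2345 25.2863 4.9474 0.0000 0.0000
94.0065 72.9816 42.7500 10.6633 0.0000 0.0000 0.0000
101.9795 84.4459 59.2345 22.9830 0.0000 0.0000 0.0000 0.0000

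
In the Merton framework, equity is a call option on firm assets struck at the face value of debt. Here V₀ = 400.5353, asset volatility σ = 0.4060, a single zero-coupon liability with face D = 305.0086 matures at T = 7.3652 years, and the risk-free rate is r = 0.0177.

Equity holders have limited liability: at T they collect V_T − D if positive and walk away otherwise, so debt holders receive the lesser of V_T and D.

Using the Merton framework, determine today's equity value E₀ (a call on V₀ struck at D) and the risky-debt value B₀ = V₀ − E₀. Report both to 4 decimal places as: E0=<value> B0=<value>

E0=214.3766 B0=186.1587

Work the structural quantities from V₀ = 400.5353 against face 305.0086:
d₁ = [ln(V₀/D) + (r + σ²/2)T] / (σ√T)
   = [ln(400.5353/305.0086) + (0.0177 + 0.5·0.4060²)·7.3652] / (0.4060·√7.3652)
   = [0.272462 + 0.737389] / 1.101839 = 0.916514
d₂ = d₁ − σ√T = 0.916514 − 1.101839 = -0.185326
N(d₁) = 0.820301,  N(d₂) = 0.426487,  e^(−rT) = 0.877776
E₀ = V₀·N(d₁) − D·e^(−rT)·N(d₂)
   = 400.5353·0.820301 − 305.0086·0.877776·0.426487 = 214.376647
B₀ = V₀ − E₀ = 400.5353 − 214.376647 = 186.158653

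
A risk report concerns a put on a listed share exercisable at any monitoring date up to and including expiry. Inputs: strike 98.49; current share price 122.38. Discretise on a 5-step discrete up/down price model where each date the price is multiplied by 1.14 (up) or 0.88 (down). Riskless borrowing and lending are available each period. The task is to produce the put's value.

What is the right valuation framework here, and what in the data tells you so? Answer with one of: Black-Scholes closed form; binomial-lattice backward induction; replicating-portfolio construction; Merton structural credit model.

Key observation: the exercise right at every one of the 5 steps is what matters: each node needs max(98.49 − S, continuation), which only the stepwise tree valuation starting from spot 122.38 delivers.

framework: binomial-lattice backward induction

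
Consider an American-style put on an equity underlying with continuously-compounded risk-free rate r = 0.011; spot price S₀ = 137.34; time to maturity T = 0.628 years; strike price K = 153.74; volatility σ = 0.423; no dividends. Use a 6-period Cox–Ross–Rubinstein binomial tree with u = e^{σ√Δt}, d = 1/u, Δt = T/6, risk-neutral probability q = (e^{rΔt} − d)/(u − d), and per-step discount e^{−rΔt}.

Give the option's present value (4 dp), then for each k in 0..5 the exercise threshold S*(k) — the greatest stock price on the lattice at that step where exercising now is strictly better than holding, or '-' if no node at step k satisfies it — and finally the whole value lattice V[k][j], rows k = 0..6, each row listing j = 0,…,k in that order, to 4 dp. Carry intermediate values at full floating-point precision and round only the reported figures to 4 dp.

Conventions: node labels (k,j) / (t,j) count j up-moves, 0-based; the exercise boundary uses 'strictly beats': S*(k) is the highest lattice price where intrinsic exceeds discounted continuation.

price = 28.7699
boundary = - - - 91.0956 104.4554 119.7744
tree:
28.7699
38.7179 17.6241
50.2714 25.7863 8.4646
62.6444 36.4441 13.8328 2.4327
74.2954 49.2846 22.0557 4.5955 0.0000
84.4563 62.6444 33.9656 8.6814 0.0000 0.0000
93.3176 74.2954 49.2846 16.4000 0.0000 0.0000 0.0000

Δt=0.10467, u=1.14666, d=0.87210, q=0.47004, disc=e^(-rΔt)=0.99885
k=6 terminal: V=max(K-S,0) → 93.3176 74.2954 49.2846 16.4000 0.0000 0.0000 0.0000
k=5: j=0 S=69.2837 intr=84.4563 cont=84.2794 V=84.4563[EX]; j=1 S=91.0956 intr=62.6444 cont=62.4675 V=62.6444[EX]; j=2 S=119.7744 intr=33.9656 cont=33.7887 V=33.9656[EX]; j=3 S=157.4817 intr=0.0000 cont=8.6814 V=8.6814[hold]; j=4 S=207.0602 intr=0.0000 cont=0.0000 V=0.0000[hold]; j=5 S=272.2469 intr=0.0000 cont=0.0000 V=0.0000[hold]  S*(5)=119.7744
k=4: j=0 S=79.4446 intr=74.2954 cont=74.1185 V=74.2954[EX]; j=1 S=104.4554 intr=49.2846 cont=49.1077 V=49.2846[EX]; j=2 S=137.3400 intr=16.4000 cont=22.0557 V=22.0557[hold]; j=3 S=180.5774 intr=0.0000 cont=4.5955 V=4.5955[hold]; j=4 S=237.4268 intr=0.0000 cont=0.0000 V=0.0000[hold]  S*(4)=104.4554
k=3: j=0 S=91.0956 intr=62.6444 cont=62.4675 V=62.6444[EX]; j=1 S=119.7744 intr=33.9656 cont=36.4441 V=36.4441[hold]; j=2 S=157.4817 intr=0.0000 cont=13.8328 V=13.8328[hold]; j=3 S=207.0602 intr=0.0000 cont=2.4327 V=2.4327[hold]  S*(3)=91.0956
k=2: j=0 S=104.4554 intr=49.2846 cont=50.2714 V=50.2714[hold]; j=1 S=137.3400 intr=16.4000 cont=25.7863 V=25.7863[hold]; j=2 S=180.5774 intr=0.0000 cont=8.4646 V=8.4646[hold]  S*(2)=-
k=1: j=0 S=119.7744 intr=33.9656 cont=38.7179 V=38.7179[hold]; j=1 S=157.4817 intr=0.0000 cont=17.6241 V=17.6241[hold]  S*(1)=-
k=0: j=0 S=137.3400 intr=16.4000 cont=28.7699 V=28.7699[hold]  S*(0)=-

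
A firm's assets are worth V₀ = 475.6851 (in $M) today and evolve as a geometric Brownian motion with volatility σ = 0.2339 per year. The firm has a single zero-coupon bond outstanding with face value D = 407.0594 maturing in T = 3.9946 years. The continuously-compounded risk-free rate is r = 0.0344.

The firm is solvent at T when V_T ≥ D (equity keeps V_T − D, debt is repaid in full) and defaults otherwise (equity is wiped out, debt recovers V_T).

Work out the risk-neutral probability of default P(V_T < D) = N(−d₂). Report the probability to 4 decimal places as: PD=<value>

PD=0.3470

Work the structural quantities from V₀ = 475.6851 against face 407.0594:
d₁ = [ln(V₀/D) + (r + σ²/2)T] / (σ√T)
   = [ln(475.6851/407.0594) + (0.0344 + 0.5·0.2339²)·3.9946] / (0.2339·√3.9946)
   = [0.155797 + 0.246685] / 0.467484 = 0.860953
d₂ = d₁ − σ√T = 0.860953 − 0.467484 = 0.393469
risk-neutral PD = N(−d₂) = N(-0.393469) = 0.346987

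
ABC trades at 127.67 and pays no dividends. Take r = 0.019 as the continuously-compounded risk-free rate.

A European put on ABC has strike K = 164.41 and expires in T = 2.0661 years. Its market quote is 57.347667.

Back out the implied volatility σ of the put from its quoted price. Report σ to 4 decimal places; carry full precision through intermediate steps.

At σ = 0.5050 the Black–Scholes value reproduces the quote:
σ√T = 0.505·√2.0661 = 0.725884
d₁ = (ln(S/K) + (r+σ²/2)T) / (σ√T) = (ln(127.67/164.41) + (0.019+0.505²/2)·2.0661) / 0.725884 = (-0.252914 + 0.302709) / 0.725884 = 0.068599
d₂ = d₁ − σ√T = 0.068599 − 0.725884 = -0.657285
e^{−rT} = 0.961505
N(−d₁) = 0.472654,  N(−d₂) = 0.744501
V = K·e^{−rT}·N(−d₂) − S·N(−d₁) = 117.691449 − 60.343782 = 57.347667 (the observed quote) — the price is monotone increasing in volatility, hence this σ is the only solution

sigma = 0.5050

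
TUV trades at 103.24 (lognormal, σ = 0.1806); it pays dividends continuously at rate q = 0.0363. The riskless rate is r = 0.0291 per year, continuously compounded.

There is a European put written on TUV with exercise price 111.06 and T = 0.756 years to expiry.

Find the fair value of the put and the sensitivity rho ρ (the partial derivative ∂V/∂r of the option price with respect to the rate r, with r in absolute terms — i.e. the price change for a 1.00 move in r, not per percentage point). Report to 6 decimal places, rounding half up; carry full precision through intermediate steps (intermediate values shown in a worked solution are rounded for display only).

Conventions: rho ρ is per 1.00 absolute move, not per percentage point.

σ√T = 0.1806·√0.756 = 0.157029
d₁ = (ln(S/K) + (r−q+σ²/2)T) / (σ√T) = (ln(103.24/111.06) + (0.0291−0.0363+0.1806²/2)·0.756) / 0.157029 = (-0.073014 + 0.006886) / 0.157029 = -0.421124
d₂ = d₁ − σ√T = -0.421124 − 0.157029 = -0.578152
e^{−rT} = 0.978241
e^{−qT} = 0.972930
N(−d₁) = 0.663168,  N(−d₂) = 0.718419
Put price V = K·e^{−rT}·N(−d₂) − S·e^{−qT}·N(−d₁) = 78.051520 − 66.612087 = 11.439433
ρ = −K·T·e^{−rT}·N(−d₂) = -59.006949

price = 11.439433
ρ = -59.006949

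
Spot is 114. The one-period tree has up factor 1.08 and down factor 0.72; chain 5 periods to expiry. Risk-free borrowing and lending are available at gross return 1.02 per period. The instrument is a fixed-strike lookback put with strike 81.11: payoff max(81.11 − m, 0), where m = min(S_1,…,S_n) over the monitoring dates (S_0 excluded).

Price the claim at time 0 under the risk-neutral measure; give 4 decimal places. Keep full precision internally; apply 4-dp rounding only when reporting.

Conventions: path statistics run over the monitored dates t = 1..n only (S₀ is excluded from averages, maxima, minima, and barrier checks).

price = 2.8614

With p* = (R−d)/(u−d) = 0.8333, sum probability × payoff across the paths and divide by R^5.
Enumerate all 2^5 = 32 price paths (U = up ×1.08, D = down ×0.72); each path with k up-moves has probability p*^k·(1−p*)^(5−k).
DDDDD: m=22.0581, payoff=59.0519, prob=0.000129
UDDDD: m=33.0871, payoff=48.0229, prob=0.000643
DUDDD: m=33.0871, payoff=48.0229, prob=0.000643
UUDDD: m=49.6306, payoff=31.4794, prob=0.003215
DDUDD: m=33.0871, payoff=48.0229, prob=0.000643
UDUDD: m=49.6306, payoff=31.4794, prob=0.003215
DUUDD: m=49.6306, payoff=31.4794, prob=0.003215
UUUDD: m=74.4460, payoff=6.6640, prob=0.016075
DDDUD: m=33.0871, payoff=48.0229, prob=0.000643
UDDUD: m=49.6306, payoff=31.4794, prob=0.003215
DUDUD: m=49.6306, payoff=31.4794, prob=0.003215
UUDUD: m=74.4460, payoff=6.6640, prob=0.016075
DDUUD: m=49.6306, payoff=31.4794, prob=0.003215
UDUUD: m=74.4460, payoff=6.6640, prob=0.016075
DUUUD: m=74.4460, payoff=6.6640, prob=0.016075
UUUUD: m=111.6689, payoff=0.0000, prob=0.080376
DDDDU: m=30.6362, payoff=50.4738, prob=0.000643
UDDDU: m=45.9543, payoff=35.1557, prob=0.003215
DUDDU: m=45.9543, payoff=35.1557, prob=0.003215
UUDDU: m=68.9314, payoff=12.1786, prob=0.016075
DDUDU: m=45.9543, payoff=35.1557, prob=0.003215
UDUDU: m=68.9314, payoff=12.1786, prob=0.016075
DUUDU: m=68.9314, payoff=12.1786, prob=0.016075
UUUDU: m=103.3972, payoff=0.0000, prob=0.080376
DDDUU: m=42.5503, payoff=38.5597, prob=0.003215
UDDUU: m=63.8254, payoff=17.2846, prob=0.016075
DUDUU: m=63.8254, payoff=17.2846, prob=0.016075
UUDUU: m=95.7381, payoff=0.0000, prob=0.080376
DDUUU: m=59.0976, payoff=22.0124, prob=0.016075
UDUUU: m=88.6464, payoff=0.0000, prob=0.080376
DUUUU: m=82.0800, payoff=0.0000, prob=0.080376
UUUUU: m=123.1200, payoff=0.0000, prob=0.401878
Price = Σ prob·payoff / R^5 = 3.159225 / 1.104081 = 2.8614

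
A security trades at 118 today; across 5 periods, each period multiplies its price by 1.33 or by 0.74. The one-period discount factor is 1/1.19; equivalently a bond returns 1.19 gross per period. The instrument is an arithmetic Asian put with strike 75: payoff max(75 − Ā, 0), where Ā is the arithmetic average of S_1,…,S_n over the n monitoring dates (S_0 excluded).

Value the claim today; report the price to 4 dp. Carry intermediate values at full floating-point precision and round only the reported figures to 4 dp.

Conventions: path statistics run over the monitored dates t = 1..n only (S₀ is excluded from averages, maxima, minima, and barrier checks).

price = 0.0621

With p* = (R−d)/(u−d) = 0.7627, sum probability × payoff across the paths and divide by R^5.
Enumerate all 2^5 = 32 price paths (U = up ×1.33, D = down ×0.74); each path with k up-moves has probability p*^k·(1−p*)^(5−k).
DDDDD: Ā=52.2643, payoff=22.7357, prob=0.000752
UDDDD: Ā=93.9345, payoff=0.0000, prob=0.002418
DUDDD: Ā=80.0105, payoff=0.0000, prob=0.002418
UUDDD: Ā=143.8027, payoff=0.0000, prob=0.007772
DDUDD: Ā=69.7068, payoff=5.2932, prob=0.002418
UDUDD: Ā=125.2838, payoff=0.0000, prob=0.007772
DUUDD: Ā=111.3598, payoff=0.0000, prob=0.007772
UUUDD: Ā=200.1467, payoff=0.0000, prob=0.024982
DDDUD: Ā=62.0820, payoff=12.9180, prob=0.002418
UDDUD: Ā=111.5798, payoff=0.0000, prob=0.007772
DUDUD: Ā=97.6558, payoff=0.0000, prob=0.007772
UUDUD: Ā=175.5165, payoff=0.0000, prob=0.024982
DDUUD: Ā=87.3521, payoff=0.0000, prob=0.007772
UDUUD: Ā=156.9976, payoff=0.0000, prob=0.024982
DUUUD: Ā=143.0736, payoff=0.0000, prob=0.024982
UUUUD: Ā=257.1458, payoff=0.0000, prob=0.080300
DDDDU: Ā=56.4397, payoff=18.5603, prob=0.002418
UDDDU: Ā=101.4389, payoff=0.0000, prob=0.007772
DUDDU: Ā=87.5149, payoff=0.0000, prob=0.007772
UUDDU: Ā=157.2902, payoff=0.0000, prob=0.024982
DDUDU: Ā=77.2111, payoff=0.0000, prob=0.007772
UDUDU: Ā=138.7713, payoff=0.0000, prob=0.024982
DUUDU: Ā=124.8473, payoff=0.0000, prob=0.024982
UUUDU: Ā=224.3877, payoff=0.0000, prob=0.080300
DDDUU: Ā=69.5863, payoff=5.4137, prob=0.007772
UDDUU: Ā=125.0673, payoff=0.0000, prob=0.024982
DUDUU: Ā=111.1433, payoff=0.0000, prob=0.024982
UUDUU: Ā=199.7575, payoff=0.0000, prob=0.080300
DDUUU: Ā=100.8395, payoff=0.0000, prob=0.024982
UDUUU: Ā=181.2386, payoff=0.0000, prob=0.080300
DUUUU: Ā=167.3146, payoff=0.0000, prob=0.080300
UUUUU: Ā=300.7141, payoff=0.0000, prob=0.258109
Price = Σ prob·payoff / R^5 = 0.148096 / 2.386354 = 0.0621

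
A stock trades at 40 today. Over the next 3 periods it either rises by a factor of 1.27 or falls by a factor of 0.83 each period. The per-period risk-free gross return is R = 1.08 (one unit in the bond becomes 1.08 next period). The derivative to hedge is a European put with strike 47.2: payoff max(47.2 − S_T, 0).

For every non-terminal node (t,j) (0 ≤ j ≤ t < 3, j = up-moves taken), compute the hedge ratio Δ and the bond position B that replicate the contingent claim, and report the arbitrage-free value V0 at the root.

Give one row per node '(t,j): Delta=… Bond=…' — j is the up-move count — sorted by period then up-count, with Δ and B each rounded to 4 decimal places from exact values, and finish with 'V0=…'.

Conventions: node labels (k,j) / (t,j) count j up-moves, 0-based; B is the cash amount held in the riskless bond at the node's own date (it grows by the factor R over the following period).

(0,0): Delta=-0.4018 Bond=20.7080
(1,0): Delta=-0.7714 Bond=34.6330
(1,1): Delta=-0.2183 Bond=13.0407
(2,0): Delta=-1.0000 Bond=43.7037
(2,1): Delta=-0.6578 Bond=32.6156
(2,2): Delta=0.0000 Bond=0.0000
V0=4.6343

The replicating-portfolio and risk-neutral prices coincide; use p* = (1.08−0.83)/(1.27−0.83) = 0.5682 for the latter.
Payoffs at expiry: V(3,0)=24.3285, V(3,1)=12.2039, V(3,2)=0.0000, V(3,3)=0.0000
  t=2,j=0: stock 27.5560 → up 34.9961 (V=12.2039), down 22.8715 (V=24.3285). Price 16.1477; hedge Δ=-1.0000, bond B=43.7037.
  t=2,j=1: stock 42.1640 → up 53.5483 (V=0.0000), down 34.9961 (V=12.2039). Price 4.8795; hedge Δ=-0.6578, bond B=32.6156.
  t=2,j=2: stock 64.5160 → up 81.9353 (V=0.0000), down 53.5483 (V=0.0000). Price 0.0000; hedge Δ=0.0000, bond B=0.0000.
  t=1,j=0: stock 33.2000 → up 42.1640 (V=4.8795), down 27.5560 (V=16.1477). Price 9.0234; hedge Δ=-0.7714, bond B=34.6330.
  t=1,j=1: stock 50.8000 → up 64.5160 (V=0.0000), down 42.1640 (V=4.8795). Price 1.9510; hedge Δ=-0.2183, bond B=13.0407.
  t=0,j=0: stock 40.0000 → up 50.8000 (V=1.9510), down 33.2000 (V=9.0234). Price 4.6343; hedge Δ=-0.4018, bond B=20.7080.
As a check, the time-0 holding Δ(0,0)·S0 + B(0,0) comes to 4.6343 — exactly V0.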